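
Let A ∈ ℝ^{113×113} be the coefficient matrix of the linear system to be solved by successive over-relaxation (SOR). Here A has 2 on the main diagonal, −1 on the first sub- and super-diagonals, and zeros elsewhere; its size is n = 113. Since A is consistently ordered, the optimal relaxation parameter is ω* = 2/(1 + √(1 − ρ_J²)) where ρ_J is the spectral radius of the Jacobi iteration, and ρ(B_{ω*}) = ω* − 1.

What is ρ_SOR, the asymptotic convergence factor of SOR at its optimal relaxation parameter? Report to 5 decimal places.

ρ_J = max_k |cos(kπ/114)| = cos(π/114) = 0.99962
1 − cos²(π/114) = sin²(π/114) ⇒ √(1−ρ_J²) = sin(π/114) = 0.027554.
ω* = 2 / (1 + 0.027554) = 2 / 1.027554 ≈ 1.94637.
and ρ(B_{ω*}) = 1.94637 − 1 = 0.94637.

ρ_SOR = 0.94637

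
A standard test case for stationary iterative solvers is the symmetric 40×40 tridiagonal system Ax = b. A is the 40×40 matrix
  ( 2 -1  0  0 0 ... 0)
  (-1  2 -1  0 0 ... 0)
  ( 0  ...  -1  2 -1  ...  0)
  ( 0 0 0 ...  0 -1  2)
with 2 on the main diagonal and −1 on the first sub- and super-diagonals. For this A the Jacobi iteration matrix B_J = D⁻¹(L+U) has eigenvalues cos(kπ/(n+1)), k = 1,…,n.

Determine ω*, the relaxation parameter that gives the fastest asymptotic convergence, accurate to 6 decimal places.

ω* = 1.857788

B_J for the 40×40 system has eigenvalues cos(kπ/41); ρ_J = cos(π/41) = 0.997066.
√(1−ρ_J²) = |sin(π/41)| = 0.0765493
Young: ω* = 2/(1+√(1−ρ_J²)) = 2/(1+0.0765493) = 2/1.0765493 = 1.857788.
ρ_SOR = ω* − 1 = 1.857788 − 1 = 0.857788.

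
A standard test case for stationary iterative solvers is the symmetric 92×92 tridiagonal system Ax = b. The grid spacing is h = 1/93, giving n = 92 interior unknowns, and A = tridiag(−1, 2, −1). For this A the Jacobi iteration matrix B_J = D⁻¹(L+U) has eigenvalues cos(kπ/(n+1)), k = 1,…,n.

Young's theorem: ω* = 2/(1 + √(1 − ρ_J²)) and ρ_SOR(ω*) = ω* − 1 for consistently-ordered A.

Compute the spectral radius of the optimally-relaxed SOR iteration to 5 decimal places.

½·tridiag(1,0,1) at n=92: λ_k = cos(kπ/93); max |λ| at k=1 ⇒ ρ_J = cos(π/93) ≈ 0.99943.
√(1−ρ_J²) simplifies to sin(π/93) = 0.033774.
Young: ω* = 2/(1+√(1−ρ_J²)) = 2/(1+0.033774) = 2/1.033774 = 1.93466.
At ω = 1.93466 every |λ(B_ω)| = ω−1, so ρ_SOR = 0.93466.

ρ_SOR = 0.93466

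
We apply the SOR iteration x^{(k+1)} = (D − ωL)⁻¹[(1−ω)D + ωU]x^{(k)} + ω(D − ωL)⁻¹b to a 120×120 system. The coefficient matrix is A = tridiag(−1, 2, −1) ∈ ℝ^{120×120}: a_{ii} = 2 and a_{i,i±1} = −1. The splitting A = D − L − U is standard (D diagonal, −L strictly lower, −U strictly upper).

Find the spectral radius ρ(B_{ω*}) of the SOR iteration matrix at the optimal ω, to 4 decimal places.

ρ_SOR = 0.9494

½·tridiag(1,0,1) at n=120: λ_k = cos(kπ/121); max |λ| at k=1 ⇒ ρ_J = cos(π/121) ≈ 0.9997.
1 − cos²(π/121) = sin²(π/121) ⇒ √(1−ρ_J²) = sin(π/121) = 0.02596.
ω* = 2/(1+0.02596) = 1.9494
At ω = 1.9494 every |λ(B_ω)| = ω−1, so ρ_SOR = 0.9494.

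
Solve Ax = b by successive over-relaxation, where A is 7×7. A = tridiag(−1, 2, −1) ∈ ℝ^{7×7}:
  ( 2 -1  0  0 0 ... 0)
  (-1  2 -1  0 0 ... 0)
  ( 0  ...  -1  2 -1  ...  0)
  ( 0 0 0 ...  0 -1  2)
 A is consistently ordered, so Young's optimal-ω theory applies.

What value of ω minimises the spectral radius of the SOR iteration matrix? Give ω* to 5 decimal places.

ω* = 1.44646

spectrum of D⁻¹(L+U) = {cos(kπ/8) : 1≤k≤7}; ρ_J = cos(π/8) = 0.92388.
√(1 − cos²(π/8)) = sin(π/8) ≈ 0.382683.
[ω*] 2 ÷ (1 + 0.382683) = 2 ÷ 1.382683 = 1.44646.
At ω = 1.44646 every |λ(B_ω)| = ω−1, so ρ_SOR = 0.44646.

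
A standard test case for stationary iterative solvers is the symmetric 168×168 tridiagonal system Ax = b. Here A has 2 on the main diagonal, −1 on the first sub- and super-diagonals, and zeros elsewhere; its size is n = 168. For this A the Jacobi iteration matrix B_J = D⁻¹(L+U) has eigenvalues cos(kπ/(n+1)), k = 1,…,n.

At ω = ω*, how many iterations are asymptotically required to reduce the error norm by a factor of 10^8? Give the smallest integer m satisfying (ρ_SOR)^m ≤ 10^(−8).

[ρ_J] n=168: ρ(B_J) = cos(π/(n+1)) = cos(π/169) = 0.9998272.
1 − cos²(π/169) = sin²(π/169) ⇒ √(1−ρ_J²) = sin(π/169) = 0.0185882.
ω* = 2/(1 + 0.0185882) = 2/1.0185882 = 1.9635020.
ρ_SOR = ω* − 1 = 1.9635020 − 1 = 0.9635020.
8·ln10 = 18.4207; −ln(0.9635020) = 0.0371807; m = ⌈18.4207/0.0371807⌉ = ⌈495.437⌉ = 496.

m = 496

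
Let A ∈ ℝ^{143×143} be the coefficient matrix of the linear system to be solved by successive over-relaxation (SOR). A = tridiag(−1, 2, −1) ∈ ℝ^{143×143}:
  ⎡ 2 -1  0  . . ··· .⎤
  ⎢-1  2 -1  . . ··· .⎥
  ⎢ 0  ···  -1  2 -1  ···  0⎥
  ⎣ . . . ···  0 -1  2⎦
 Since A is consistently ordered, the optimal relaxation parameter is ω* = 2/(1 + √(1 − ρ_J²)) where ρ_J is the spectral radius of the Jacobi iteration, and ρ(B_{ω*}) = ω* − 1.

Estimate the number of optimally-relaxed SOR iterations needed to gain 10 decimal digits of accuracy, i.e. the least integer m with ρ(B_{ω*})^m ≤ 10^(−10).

m = 528

ρ_J = max_k |cos(kπ/144)| = cos(π/144) = 0.9997620
√(1−ρ_J²) simplifies to sin(π/144) = 0.0218149.
[ω*] 2 ÷ (1 + 0.0218149) = 2 ÷ 1.0218149 = 1.9573017.
Hence ρ(B_{ω*}) = 1.9573017 − 1 = 0.9573017.
(0.9573017)^m ≤ 10^{−10}  ⇒  m·ln(0.9573017) ≤ −10·ln10  ⇒  m ≥ 527.673  ⇒  m = 528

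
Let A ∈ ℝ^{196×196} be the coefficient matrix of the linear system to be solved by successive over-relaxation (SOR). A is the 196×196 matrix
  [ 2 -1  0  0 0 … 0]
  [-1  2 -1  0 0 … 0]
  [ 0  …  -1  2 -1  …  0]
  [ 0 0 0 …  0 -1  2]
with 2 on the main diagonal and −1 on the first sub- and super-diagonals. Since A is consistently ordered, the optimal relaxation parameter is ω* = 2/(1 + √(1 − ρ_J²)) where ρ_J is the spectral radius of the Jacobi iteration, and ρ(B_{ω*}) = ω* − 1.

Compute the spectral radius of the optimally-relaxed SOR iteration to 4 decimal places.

ρ_SOR = 0.9686

B_J for the 196×196 system has eigenvalues cos(kπ/197); ρ_J = cos(π/197) = 0.9999.
1 − cos²(π/197) = sin²(π/197) ⇒ √(1−ρ_J²) = sin(π/197) = 0.01595.
ω* = 2 / (1 + 0.01595) = 2 / 1.01595 ≈ 1.9686.
Hence ρ(B_{ω*}) = 1.9686 − 1 = 0.9686.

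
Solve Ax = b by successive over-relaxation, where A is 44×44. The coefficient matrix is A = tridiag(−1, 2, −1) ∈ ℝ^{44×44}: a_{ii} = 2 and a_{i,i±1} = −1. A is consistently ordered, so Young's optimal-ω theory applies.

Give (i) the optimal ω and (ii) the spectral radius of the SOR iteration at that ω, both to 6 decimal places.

ω* = 1.869584, ρ_SOR = 0.869584

spectrum of D⁻¹(L+U) = {cos(kπ/45) : 1≤k≤44}; ρ_J = cos(π/45) = 0.997564.
√(1−ρ_J²) = |sin(π/45)| = 0.0697565
So ω* = 2/1.0697565 = 1.869584 (Young).
ρ_SOR = ω* − 1 = 1.869584 − 1 = 0.869584.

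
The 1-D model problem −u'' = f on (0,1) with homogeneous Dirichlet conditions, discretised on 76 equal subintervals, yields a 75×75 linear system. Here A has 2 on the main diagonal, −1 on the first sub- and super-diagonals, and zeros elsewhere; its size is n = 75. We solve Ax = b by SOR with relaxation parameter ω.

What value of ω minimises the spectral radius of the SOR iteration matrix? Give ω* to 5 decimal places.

B_J for the 75×75 system has eigenvalues cos(kπ/76); ρ_J = cos(π/76) = 0.99915.
root = sin(π/76) = 0.041325  (since 1−cos² = sin²).
ω* = 2 / (1 + 0.041325) = 2 / 1.041325 ≈ 1.92063.
At ω = 1.92063 every |λ(B_ω)| = ω−1, so ρ_SOR = 0.92063.

ω* = 1.92063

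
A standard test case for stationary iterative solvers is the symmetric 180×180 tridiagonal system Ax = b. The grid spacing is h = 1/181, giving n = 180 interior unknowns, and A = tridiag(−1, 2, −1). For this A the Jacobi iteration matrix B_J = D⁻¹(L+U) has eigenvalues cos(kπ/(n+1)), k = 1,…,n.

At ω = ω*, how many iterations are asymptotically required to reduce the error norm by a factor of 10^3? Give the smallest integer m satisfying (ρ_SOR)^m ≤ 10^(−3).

m = 199

spectrum of D⁻¹(L+U) = {cos(kπ/181) : 1≤k≤180}; ρ_J = cos(π/181) = 0.9998494.
1 − cos²(π/181) = sin²(π/181) ⇒ √(1−ρ_J²) = sin(π/181) = 0.0173560.
So ω* = 2/1.0173560 = 1.9658802 (Young).
[ρ_SOR] ω* − 1 = 0.9658802.
Need (0.9658802)^m ≤ 10^(−3): m ≥ 3·ln10/|ln 0.9658802| = 6.90776/0.0347155 = 198.982 ⇒ m = 199.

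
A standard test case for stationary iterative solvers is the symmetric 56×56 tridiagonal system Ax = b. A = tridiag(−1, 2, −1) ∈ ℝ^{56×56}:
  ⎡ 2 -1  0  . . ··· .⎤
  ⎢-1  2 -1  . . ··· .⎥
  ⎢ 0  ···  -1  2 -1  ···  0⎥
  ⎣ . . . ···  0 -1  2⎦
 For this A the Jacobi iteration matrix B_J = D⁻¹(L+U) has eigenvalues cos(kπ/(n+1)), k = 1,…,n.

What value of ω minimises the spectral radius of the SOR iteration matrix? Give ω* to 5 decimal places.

spectrum of D⁻¹(L+U) = {cos(kπ/57) : 1≤k≤56}; ρ_J = cos(π/57) = 0.99848.
1 − cos²(π/57) = sin²(π/57) ⇒ √(1−ρ_J²) = sin(π/57) = 0.055088.
[ω*] 2 ÷ (1 + 0.055088) = 2 ÷ 1.055088 = 1.89558.
[ρ_SOR] ω* − 1 = 0.89558.

ω* = 1.89558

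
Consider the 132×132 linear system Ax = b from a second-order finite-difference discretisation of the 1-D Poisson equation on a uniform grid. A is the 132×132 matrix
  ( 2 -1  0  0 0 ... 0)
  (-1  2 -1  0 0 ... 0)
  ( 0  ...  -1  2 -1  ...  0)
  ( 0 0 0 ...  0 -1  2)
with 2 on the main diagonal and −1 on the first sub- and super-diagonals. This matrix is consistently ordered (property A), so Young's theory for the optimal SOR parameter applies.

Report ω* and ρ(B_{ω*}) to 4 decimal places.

[ρ_J] n=132: ρ(B_J) = cos(π/(n+1)) = cos(π/133) = 0.9997.
√(1 − cos²(π/133)) = sin(π/133) ≈ 0.02362.
Then 2/(1+√(1−ρ_J²)) = 2/(1+0.02362); ω* = 2/1.02362 = 1.9539.
Hence ρ(B_{ω*}) = 1.9539 − 1 = 0.9539.

ω* = 1.9539, ρ_SOR = 0.9539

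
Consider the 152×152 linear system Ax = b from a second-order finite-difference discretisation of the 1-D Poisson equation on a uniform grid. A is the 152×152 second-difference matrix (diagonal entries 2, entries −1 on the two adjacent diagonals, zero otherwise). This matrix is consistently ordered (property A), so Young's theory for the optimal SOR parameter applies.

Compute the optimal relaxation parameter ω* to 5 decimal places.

spectrum of D⁻¹(L+U) = {cos(kπ/153) : 1≤k≤152}; ρ_J = cos(π/153) = 0.99979.
√(1−ρ_J²) simplifies to sin(π/153) = 0.020532.
ω* = 2 / (1 + 0.020532) = 2 / 1.020532 ≈ 1.95976.
At ω = 1.95976 every |λ(B_ω)| = ω−1, so ρ_SOR = 0.95976.

ω* = 1.95976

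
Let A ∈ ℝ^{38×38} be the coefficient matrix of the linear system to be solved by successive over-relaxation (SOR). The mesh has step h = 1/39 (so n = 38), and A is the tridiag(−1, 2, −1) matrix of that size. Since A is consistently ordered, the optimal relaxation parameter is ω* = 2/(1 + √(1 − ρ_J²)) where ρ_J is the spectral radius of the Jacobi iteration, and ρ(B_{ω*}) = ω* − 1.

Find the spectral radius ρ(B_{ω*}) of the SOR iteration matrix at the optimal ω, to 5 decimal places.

With n=38, ρ(Jacobi) = cos(π/39) = 0.99676.
√(1 − cos²(π/39)) = sin(π/39) ≈ 0.080467.
ω* = 2/(1 + 0.080467) = 2/1.080467 = 1.85105.
ρ(B_{ω*}) = ω*−1 = 0.85105

ρ_SOR = 0.85105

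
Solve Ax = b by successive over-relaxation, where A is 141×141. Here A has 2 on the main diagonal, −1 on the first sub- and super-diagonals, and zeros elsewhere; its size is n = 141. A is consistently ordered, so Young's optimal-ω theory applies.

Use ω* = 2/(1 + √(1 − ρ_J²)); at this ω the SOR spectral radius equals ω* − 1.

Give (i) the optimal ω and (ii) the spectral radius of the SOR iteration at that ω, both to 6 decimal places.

½·tridiag(1,0,1) at n=141: λ_k = cos(kπ/142); max |λ| at k=1 ⇒ ρ_J = cos(π/142) ≈ 0.999755.
√(1−ρ_J²) simplifies to sin(π/142) = 0.0221221.
So ω* = 2/1.0221221 = 1.956713 (Young).
and ρ(B_{ω*}) = 1.956713 − 1 = 0.956713.

ω* = 1.956713, ρ_SOR = 0.956713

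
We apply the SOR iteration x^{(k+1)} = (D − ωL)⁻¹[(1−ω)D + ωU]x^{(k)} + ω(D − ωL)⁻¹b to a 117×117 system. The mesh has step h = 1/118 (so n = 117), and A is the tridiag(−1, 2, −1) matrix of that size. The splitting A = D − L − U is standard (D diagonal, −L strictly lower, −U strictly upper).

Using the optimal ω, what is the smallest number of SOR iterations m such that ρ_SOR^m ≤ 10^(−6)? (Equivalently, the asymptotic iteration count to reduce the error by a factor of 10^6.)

ρ_J = max_k |cos(kπ/118)| = cos(π/118) = 0.9996456
√(1−ρ_J²) simplifies to sin(π/118) = 0.0266205.
ω* = 2/(1 + 0.0266205) = 2/1.0266205 = 1.9481396.
[ρ_SOR] ω* − 1 = 0.9481396.
6·ln10 = 13.8155; −ln(0.9481396) = 0.0532535; m = ⌈13.8155/0.0532535⌉ = ⌈259.429⌉ = 260.

m = 260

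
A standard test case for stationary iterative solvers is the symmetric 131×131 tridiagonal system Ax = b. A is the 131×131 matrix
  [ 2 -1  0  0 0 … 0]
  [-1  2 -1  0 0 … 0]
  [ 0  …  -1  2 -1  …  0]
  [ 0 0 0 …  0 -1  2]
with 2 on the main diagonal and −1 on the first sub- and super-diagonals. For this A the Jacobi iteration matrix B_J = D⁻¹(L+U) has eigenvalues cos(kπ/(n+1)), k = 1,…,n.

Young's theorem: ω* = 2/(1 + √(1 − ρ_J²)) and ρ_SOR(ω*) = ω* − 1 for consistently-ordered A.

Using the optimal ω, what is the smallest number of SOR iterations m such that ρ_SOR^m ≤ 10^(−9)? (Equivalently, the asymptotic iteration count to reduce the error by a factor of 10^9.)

m = 436

spectrum of D⁻¹(L+U) = {cos(kπ/132) : 1≤k≤131}; ρ_J = cos(π/132) = 0.9997168.
√(1 − cos²(π/132)) = sin(π/132) ≈ 0.0237977.
ω* = 2/(1+0.0237977) = 1.9535109
At ω = 1.9535109 every |λ(B_ω)| = ω−1, so ρ_SOR = 0.9535109.
m ≥ 9·ln10 / (−ln 0.9535109) = 435.323; smallest integer m = 436.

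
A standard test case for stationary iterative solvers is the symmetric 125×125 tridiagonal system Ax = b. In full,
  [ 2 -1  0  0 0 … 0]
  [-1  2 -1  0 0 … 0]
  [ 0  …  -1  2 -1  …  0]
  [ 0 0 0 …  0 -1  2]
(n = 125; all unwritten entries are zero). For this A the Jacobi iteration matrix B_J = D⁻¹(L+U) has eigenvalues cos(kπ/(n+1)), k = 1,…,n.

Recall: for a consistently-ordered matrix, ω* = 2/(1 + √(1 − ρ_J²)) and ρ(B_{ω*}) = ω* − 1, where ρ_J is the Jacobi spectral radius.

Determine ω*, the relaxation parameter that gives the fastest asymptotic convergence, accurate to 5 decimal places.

ρ_J = max_k |cos(kπ/126)| = cos(π/126) = 0.99969
√(1−ρ_J²) simplifies to sin(π/126) = 0.024931.
ω* = 2/(1+0.024931) = 1.95135
and ρ(B_{ω*}) = 1.95135 − 1 = 0.95135.

ω* = 1.95135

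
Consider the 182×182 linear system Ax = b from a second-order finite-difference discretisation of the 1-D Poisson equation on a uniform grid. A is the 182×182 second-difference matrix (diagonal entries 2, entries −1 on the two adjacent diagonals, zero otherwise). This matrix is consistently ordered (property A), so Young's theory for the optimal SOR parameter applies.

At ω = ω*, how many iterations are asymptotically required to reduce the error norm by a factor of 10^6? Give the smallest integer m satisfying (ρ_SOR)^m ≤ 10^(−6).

ρ_J = max_k |cos(kπ/183)| = cos(π/183) = 0.9998526
1 − cos²(π/183) = sin²(π/183) ⇒ √(1−ρ_J²) = sin(π/183) = 0.0171663.
ω* = 2/(1 + 0.0171663) = 2/1.0171663 = 1.9662468.
Hence ρ(B_{ω*}) = 1.9662468 − 1 = 0.9662468.
For 6 digits: m = 6·ln10 / (−ln 0.9662468) = 13.8155/0.034336 = 402.362; round up → m = 403.

m = 403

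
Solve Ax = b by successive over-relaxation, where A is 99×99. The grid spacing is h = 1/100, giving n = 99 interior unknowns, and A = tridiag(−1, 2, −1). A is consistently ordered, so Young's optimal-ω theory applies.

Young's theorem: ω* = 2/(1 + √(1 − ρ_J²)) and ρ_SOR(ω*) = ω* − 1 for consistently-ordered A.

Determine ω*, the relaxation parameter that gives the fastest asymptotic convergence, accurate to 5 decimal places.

n=99: λ(B_J) = 1 − λ(A)/2 = cos(kπ/100); k=1 gives ρ_J = 0.99951.
√(1−ρ_J²) = |sin(π/100)| = 0.031411
So ω* = 2/1.031411 = 1.93909 (Young).
ρ_SOR = ω* − 1 = 1.93909 − 1 = 0.93909.

ω* = 1.93909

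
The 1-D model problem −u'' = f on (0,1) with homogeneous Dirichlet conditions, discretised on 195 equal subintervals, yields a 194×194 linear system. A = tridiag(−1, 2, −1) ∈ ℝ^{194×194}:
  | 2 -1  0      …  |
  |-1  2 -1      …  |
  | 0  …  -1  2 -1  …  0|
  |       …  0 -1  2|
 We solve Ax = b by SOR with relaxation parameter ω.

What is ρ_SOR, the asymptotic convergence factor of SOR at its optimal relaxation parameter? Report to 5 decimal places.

ρ_SOR = 0.96829

With n=194, ρ(Jacobi) = cos(π/195) = 0.99987.
√(1 − cos²(π/195)) = sin(π/195) ≈ 0.016110.
ω* = 2/(1 + 0.016110) = 2/1.016110 = 1.96829.
ρ_SOR = ω* − 1 = 1.96829 − 1 = 0.96829.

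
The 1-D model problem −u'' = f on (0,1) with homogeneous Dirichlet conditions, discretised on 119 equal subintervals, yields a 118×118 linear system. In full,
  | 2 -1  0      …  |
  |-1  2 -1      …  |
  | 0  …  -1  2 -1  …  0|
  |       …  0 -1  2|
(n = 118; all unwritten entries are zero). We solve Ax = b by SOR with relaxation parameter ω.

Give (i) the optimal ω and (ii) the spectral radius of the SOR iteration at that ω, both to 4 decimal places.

With n=118, ρ(Jacobi) = cos(π/119) = 0.9997.
1 − cos²(π/119) = sin²(π/119) ⇒ √(1−ρ_J²) = sin(π/119) = 0.02640.
Then 2/(1+√(1−ρ_J²)) = 2/(1+0.02640); ω* = 2/1.02640 = 1.9486.
ρ_SOR = ω* − 1 ≈ 0.9486.

ω* = 1.9486, ρ_SOR = 0.9486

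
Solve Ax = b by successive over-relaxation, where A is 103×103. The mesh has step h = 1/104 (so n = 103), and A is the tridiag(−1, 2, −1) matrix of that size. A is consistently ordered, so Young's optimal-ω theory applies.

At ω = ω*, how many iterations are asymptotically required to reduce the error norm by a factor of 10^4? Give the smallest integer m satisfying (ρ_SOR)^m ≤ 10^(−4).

m = 153

½·tridiag(1,0,1) at n=103: λ_k = cos(kπ/104); max |λ| at k=1 ⇒ ρ_J = cos(π/104) ≈ 0.9995438.
√(1−ρ_J²) simplifies to sin(π/104) = 0.0302030.
ω* = 2 / (1 + 0.0302030) = 2 / 1.0302030 ≈ 1.9413650.
At ω = 1.9413650 every |λ(B_ω)| = ω−1, so ρ_SOR = 0.9413650.
4·ln10 = 9.21034; −ln(0.9413650) = 0.0604243; m = ⌈9.21034/0.0604243⌉ = ⌈152.428⌉ = 153.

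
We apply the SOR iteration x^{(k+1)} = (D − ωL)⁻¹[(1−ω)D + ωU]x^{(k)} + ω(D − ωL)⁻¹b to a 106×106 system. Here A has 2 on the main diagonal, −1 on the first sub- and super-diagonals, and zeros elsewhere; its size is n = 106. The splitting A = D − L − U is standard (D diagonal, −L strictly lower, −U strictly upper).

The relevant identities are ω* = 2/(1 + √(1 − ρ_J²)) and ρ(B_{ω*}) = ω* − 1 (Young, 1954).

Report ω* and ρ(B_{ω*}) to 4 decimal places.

spectrum of D⁻¹(L+U) = {cos(kπ/107) : 1≤k≤106}; ρ_J = cos(π/107) = 0.9996.
√(1−ρ_J²) = |sin(π/107)| = 0.02936
ω* = 2/(1 + 0.02936) = 2/1.02936 = 1.9430.
and ρ(B_{ω*}) = 1.9430 − 1 = 0.9430.

ω* = 1.9430, ρ_SOR = 0.9430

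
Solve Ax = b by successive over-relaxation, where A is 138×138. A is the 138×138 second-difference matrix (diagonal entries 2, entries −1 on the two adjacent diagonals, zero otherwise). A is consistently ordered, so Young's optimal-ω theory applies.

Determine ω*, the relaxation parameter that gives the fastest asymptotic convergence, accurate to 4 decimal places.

[ρ_J] n=138: ρ(B_J) = cos(π/(n+1)) = cos(π/139) = 0.9997.
√(1 − cos²(π/139)) = sin(π/139) ≈ 0.02260.
ω* = 2 / (1 + 0.02260) = 2 / 1.02260 ≈ 1.9558.
Hence ρ(B_{ω*}) = 1.9558 − 1 = 0.9558.

ω* = 1.9558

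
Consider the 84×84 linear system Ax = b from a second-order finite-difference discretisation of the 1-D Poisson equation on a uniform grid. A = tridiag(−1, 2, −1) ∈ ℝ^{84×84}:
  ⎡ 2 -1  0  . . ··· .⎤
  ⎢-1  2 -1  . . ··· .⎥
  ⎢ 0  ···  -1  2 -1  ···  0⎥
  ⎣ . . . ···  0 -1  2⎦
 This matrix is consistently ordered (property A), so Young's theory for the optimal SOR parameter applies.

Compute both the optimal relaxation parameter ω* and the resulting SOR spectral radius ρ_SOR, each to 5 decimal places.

ω* = 1.92873, ρ_SOR = 0.92873

spectrum of D⁻¹(L+U) = {cos(kπ/85) : 1≤k≤84}; ρ_J = cos(π/85) = 0.99932.
√(1 − cos²(π/85)) = sin(π/85) ≈ 0.036951.
Young: ω* = 2/(1+√(1−ρ_J²)) = 2/(1+0.036951) = 2/1.036951 = 1.92873.
Hence ρ(B_{ω*}) = 1.92873 − 1 = 0.92873.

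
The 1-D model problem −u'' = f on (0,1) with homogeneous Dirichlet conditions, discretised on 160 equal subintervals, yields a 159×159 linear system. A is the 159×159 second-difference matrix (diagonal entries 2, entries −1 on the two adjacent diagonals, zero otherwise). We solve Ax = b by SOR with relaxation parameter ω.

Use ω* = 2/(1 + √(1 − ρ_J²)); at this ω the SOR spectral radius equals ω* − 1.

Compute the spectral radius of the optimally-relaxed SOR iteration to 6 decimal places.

ρ_SOR = 0.961489

spectrum of D⁻¹(L+U) = {cos(kπ/160) : 1≤k≤159}; ρ_J = cos(π/160) = 0.999807.
1 − cos²(π/160) = sin²(π/160) ⇒ √(1−ρ_J²) = sin(π/160) = 0.0196337.
ω* = 2/(1 + 0.0196337) = 2/1.0196337 = 1.961489.
ρ_SOR = ω* − 1 = 1.961489 − 1 = 0.961489.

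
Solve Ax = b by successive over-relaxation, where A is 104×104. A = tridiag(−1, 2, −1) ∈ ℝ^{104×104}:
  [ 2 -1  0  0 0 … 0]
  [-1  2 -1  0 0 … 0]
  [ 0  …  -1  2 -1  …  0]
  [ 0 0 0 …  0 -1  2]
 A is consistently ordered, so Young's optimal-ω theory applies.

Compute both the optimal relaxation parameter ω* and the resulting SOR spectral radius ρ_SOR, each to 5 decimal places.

[ρ_J] n=104: ρ(B_J) = cos(π/(n+1)) = cos(π/105) = 0.99955.
1 − cos²(π/105) = sin²(π/105) ⇒ √(1−ρ_J²) = sin(π/105) = 0.029915.
So ω* = 2/1.029915 = 1.94191 (Young).
ρ_SOR = ω* − 1 ≈ 0.94191.

ω* = 1.94191, ρ_SOR = 0.94191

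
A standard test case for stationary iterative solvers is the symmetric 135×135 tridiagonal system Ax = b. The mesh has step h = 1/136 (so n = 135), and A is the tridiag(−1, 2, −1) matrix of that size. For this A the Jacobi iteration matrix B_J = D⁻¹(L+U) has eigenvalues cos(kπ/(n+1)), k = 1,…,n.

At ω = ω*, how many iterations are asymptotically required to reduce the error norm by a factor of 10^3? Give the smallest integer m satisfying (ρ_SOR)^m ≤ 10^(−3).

spectrum of D⁻¹(L+U) = {cos(kπ/136) : 1≤k≤135}; ρ_J = cos(π/136) = 0.9997332.
√(1−ρ_J²) = |sin(π/136)| = 0.0230979
ω* = 2/(1 + 0.0230979) = 2/1.0230979 = 1.9548471.
and ρ(B_{ω*}) = 1.9548471 − 1 = 0.9548471.
3·ln10 = 6.90776; −ln(0.9548471) = 0.0462041; m = ⌈6.90776/0.0462041⌉ = ⌈149.505⌉ = 150.

m = 150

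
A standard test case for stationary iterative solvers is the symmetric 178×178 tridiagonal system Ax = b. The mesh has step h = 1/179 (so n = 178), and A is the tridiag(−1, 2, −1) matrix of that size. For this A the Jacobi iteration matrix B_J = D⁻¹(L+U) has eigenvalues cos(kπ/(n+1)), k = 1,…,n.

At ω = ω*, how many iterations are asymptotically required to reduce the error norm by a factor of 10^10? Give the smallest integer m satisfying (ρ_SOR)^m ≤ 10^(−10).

spectrum of D⁻¹(L+U) = {cos(kπ/179) : 1≤k≤178}; ρ_J = cos(π/179) = 0.9998460.
√(1−ρ_J²) = |sin(π/179)| = 0.0175499
So ω* = 2/1.0175499 = 1.9655056 (Young).
ρ(B_{ω*}) = ω*−1 = 0.9655056
ρ_SOR^m ≤ 10^(−10) ⇔ m ≥ 10·ln10/(−ln 0.9655056) = 23.0259/0.0351034 = 655.945; m = ⌈655.945⌉ = 656.

m = 656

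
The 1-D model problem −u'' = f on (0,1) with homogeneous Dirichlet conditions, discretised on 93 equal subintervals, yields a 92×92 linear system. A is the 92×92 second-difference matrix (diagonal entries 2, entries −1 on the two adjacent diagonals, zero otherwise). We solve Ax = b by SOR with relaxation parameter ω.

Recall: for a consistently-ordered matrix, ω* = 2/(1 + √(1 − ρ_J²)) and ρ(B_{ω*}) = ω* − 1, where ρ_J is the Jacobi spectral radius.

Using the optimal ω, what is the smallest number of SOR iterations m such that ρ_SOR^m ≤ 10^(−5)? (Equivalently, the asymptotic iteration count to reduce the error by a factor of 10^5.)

m = 171

ρ_J = max_k |cos(kπ/93)| = cos(π/93) = 0.9994295
√(1−ρ_J²) simplifies to sin(π/93) = 0.0337741.
[ω*] 2 ÷ (1 + 0.0337741) = 2 ÷ 1.0337741 = 1.9346586.
[ρ_SOR] ω* − 1 = 0.9346586.
m ≥ 5·ln10 / (−ln 0.9346586) = 170.375; smallest integer m = 171.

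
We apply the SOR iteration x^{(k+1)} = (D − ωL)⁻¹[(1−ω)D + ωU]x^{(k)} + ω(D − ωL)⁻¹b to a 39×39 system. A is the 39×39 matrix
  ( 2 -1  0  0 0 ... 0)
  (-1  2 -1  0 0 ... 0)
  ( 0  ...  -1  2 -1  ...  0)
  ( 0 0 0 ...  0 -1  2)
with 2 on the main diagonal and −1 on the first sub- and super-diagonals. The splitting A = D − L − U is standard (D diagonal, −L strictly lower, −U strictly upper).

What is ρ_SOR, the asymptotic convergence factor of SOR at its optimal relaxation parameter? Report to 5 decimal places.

ρ_SOR = 0.85450

[ρ_J] n=39: ρ(B_J) = cos(π/(n+1)) = cos(π/40) = 0.99692.
√(1−ρ_J²) = |sin(π/40)| = 0.078459
ω* = 2/(1+0.078459) = 1.85450
ρ(B_{ω*}) = ω*−1 = 0.85450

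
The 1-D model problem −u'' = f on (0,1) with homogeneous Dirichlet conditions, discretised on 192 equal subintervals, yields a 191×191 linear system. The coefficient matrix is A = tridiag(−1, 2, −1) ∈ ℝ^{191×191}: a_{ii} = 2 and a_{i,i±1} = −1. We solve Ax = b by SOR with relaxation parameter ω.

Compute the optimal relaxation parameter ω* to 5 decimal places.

ω* = 1.96780

spectrum of D⁻¹(L+U) = {cos(kπ/192) : 1≤k≤191}; ρ_J = cos(π/192) = 0.99987.
√(1−ρ_J²) = |sin(π/192)| = 0.016362
Then 2/(1+√(1−ρ_J²)) = 2/(1+0.016362); ω* = 2/1.016362 = 1.96780.
and ρ(B_{ω*}) = 1.96780 − 1 = 0.96780.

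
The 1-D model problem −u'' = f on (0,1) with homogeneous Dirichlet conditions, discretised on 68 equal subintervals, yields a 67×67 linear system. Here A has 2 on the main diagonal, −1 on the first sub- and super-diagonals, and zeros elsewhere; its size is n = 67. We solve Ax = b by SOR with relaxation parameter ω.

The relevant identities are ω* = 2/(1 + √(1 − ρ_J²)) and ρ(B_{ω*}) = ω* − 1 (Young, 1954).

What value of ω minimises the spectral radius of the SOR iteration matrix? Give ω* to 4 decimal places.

ω* = 1.9117

½·tridiag(1,0,1) at n=67: λ_k = cos(kπ/68); max |λ| at k=1 ⇒ ρ_J = cos(π/68) ≈ 0.9989.
√(1 − cos²(π/68)) = sin(π/68) ≈ 0.04618.
[ω*] 2 ÷ (1 + 0.04618) = 2 ÷ 1.04618 = 1.9117.
[ρ_SOR] ω* − 1 = 0.9117.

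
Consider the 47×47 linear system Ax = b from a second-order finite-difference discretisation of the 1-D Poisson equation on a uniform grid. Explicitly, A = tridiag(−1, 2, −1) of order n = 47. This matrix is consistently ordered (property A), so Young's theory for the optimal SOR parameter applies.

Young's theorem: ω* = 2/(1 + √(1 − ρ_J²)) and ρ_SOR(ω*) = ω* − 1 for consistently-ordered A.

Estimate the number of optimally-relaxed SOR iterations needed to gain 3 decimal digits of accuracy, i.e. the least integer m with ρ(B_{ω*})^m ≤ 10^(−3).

n=47: λ(B_J) = 1 − λ(A)/2 = cos(kπ/48); k=1 gives ρ_J = 0.9978589.
√(1−ρ_J²) simplifies to sin(π/48) = 0.0654031.
ω* = 2 / (1 + 0.0654031) = 2 / 1.0654031 ≈ 1.8772237.
ρ_SOR = ω* − 1 = 1.8772237 − 1 = 0.8772237.
For 3 digits: m = 3·ln10 / (−ln 0.8772237) = 6.90776/0.130993 = 52.734; round up → m = 53.

m = 53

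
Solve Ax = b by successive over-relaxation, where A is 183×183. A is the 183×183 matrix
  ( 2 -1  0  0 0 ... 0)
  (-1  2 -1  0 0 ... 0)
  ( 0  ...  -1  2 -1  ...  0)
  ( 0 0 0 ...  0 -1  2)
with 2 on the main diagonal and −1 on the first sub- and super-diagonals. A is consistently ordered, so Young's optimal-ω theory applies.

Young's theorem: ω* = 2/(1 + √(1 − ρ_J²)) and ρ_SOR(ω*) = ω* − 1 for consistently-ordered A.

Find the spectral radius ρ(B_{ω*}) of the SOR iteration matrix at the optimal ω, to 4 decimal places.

ρ_SOR = 0.9664

With n=183, ρ(Jacobi) = cos(π/184) = 0.9999.
√(1−ρ_J²) simplifies to sin(π/184) = 0.01707.
ω* = 2 / (1 + 0.01707) = 2 / 1.01707 ≈ 1.9664.
At ω = 1.9664 every |λ(B_ω)| = ω−1, so ρ_SOR = 0.9664.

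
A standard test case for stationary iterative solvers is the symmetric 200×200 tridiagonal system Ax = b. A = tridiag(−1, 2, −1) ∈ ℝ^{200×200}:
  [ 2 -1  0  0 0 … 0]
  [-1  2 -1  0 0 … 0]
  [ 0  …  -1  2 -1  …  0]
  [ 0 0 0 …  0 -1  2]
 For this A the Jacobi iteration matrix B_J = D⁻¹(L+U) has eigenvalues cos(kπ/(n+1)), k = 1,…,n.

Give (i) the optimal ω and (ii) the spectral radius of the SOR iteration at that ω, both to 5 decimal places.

spectrum of D⁻¹(L+U) = {cos(kπ/201) : 1≤k≤200}; ρ_J = cos(π/201) = 0.99988.
√(1−ρ_J²) = |sin(π/201)| = 0.015629
ω* = 2/(1+0.015629) = 1.96922
At ω = 1.96922 every |λ(B_ω)| = ω−1, so ρ_SOR = 0.96922.

ω* = 1.96922, ρ_SOR = 0.96922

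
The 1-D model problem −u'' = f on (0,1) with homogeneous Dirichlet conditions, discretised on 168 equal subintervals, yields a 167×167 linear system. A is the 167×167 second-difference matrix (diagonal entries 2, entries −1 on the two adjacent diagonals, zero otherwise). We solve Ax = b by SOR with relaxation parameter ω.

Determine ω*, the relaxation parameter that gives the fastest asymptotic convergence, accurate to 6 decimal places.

½·tridiag(1,0,1) at n=167: λ_k = cos(kπ/168); max |λ| at k=1 ⇒ ρ_J = cos(π/168) ≈ 0.999825.
1 − cos²(π/168) = sin²(π/168) ⇒ √(1−ρ_J²) = sin(π/168) = 0.0186989.
ω* = 2/(1 + 0.0186989) = 2/1.0186989 = 1.963289.
At ω = 1.963289 every |λ(B_ω)| = ω−1, so ρ_SOR = 0.963289.

ω* = 1.963289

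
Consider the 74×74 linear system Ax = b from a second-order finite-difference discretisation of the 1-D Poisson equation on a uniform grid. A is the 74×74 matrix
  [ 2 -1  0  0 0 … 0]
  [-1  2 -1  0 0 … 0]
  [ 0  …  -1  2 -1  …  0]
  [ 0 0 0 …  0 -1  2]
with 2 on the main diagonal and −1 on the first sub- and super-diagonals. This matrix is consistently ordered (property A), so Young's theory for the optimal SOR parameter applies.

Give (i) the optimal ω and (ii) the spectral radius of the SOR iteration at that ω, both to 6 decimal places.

B_J for the 74×74 system has eigenvalues cos(kπ/75); ρ_J = cos(π/75) = 0.999123.
root = sin(π/75) = 0.0418757  (since 1−cos² = sin²).
ω* = 2/(1+0.0418757) = 1.919615
and ρ(B_{ω*}) = 1.919615 − 1 = 0.919615.

ω* = 1.919615, ρ_SOR = 0.919615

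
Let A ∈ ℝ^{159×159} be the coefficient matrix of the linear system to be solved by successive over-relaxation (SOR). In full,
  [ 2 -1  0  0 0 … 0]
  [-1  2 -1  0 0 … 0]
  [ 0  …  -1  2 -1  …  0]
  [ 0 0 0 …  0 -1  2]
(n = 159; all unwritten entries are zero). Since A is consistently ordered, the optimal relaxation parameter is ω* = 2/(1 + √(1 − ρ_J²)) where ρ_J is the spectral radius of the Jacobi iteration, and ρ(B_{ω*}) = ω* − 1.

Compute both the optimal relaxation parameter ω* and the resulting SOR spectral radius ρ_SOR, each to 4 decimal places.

ω* = 1.9615, ρ_SOR = 0.9615

[ρ_J] n=159: ρ(B_J) = cos(π/(n+1)) = cos(π/160) = 0.9998.
root = sin(π/160) = 0.01963  (since 1−cos² = sin²).
Young: ω* = 2/(1+√(1−ρ_J²)) = 2/(1+0.01963) = 2/1.01963 = 1.9615.
ρ(B_{ω*}) = ω*−1 = 0.9615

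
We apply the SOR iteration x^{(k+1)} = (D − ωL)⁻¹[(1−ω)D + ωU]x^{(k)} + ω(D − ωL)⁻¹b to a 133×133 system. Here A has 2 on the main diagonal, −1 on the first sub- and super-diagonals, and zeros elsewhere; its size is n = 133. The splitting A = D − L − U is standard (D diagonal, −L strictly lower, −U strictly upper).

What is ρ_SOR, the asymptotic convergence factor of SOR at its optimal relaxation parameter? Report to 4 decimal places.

½·tridiag(1,0,1) at n=133: λ_k = cos(kπ/134); max |λ| at k=1 ⇒ ρ_J = cos(π/134) ≈ 0.9997.
√(1−ρ_J²) simplifies to sin(π/134) = 0.02344.
[ω*] 2 ÷ (1 + 0.02344) = 2 ÷ 1.02344 = 1.9542.
Hence ρ(B_{ω*}) = 1.9542 − 1 = 0.9542.

ρ_SOR = 0.9542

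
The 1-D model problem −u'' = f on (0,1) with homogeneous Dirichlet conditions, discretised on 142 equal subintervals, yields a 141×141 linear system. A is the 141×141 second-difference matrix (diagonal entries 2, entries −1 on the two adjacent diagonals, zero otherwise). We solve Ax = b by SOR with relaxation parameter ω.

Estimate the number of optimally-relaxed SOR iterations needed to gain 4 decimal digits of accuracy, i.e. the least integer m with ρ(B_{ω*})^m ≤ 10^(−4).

ρ_J = max_k |cos(kπ/142)| = cos(π/142) = 0.9997553
√(1 − cos²(π/142)) = sin(π/142) ≈ 0.0221221.
ω* = 2 / (1 + 0.0221221) = 2 / 1.0221221 ≈ 1.9567134.
At ω = 1.9567134 every |λ(B_ω)| = ω−1, so ρ_SOR = 0.9567134.
Need (0.9567134)^m ≤ 10^(−4): m ≥ 4·ln10/|ln 0.9567134| = 9.21034/0.0442514 = 208.137 ⇒ m = 209.

m = 209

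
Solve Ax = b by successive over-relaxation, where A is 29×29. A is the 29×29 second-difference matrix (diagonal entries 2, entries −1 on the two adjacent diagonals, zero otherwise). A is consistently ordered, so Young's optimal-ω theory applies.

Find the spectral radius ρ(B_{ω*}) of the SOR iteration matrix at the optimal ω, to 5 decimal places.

ρ_SOR = 0.81073

ρ_J = max_k |cos(kπ/30)| = cos(π/30) = 0.99452
1 − cos²(π/30) = sin²(π/30) ⇒ √(1−ρ_J²) = sin(π/30) = 0.104528.
[ω*] 2 ÷ (1 + 0.104528) = 2 ÷ 1.104528 = 1.81073.
At ω = 1.81073 every |λ(B_ω)| = ω−1, so ρ_SOR = 0.81073.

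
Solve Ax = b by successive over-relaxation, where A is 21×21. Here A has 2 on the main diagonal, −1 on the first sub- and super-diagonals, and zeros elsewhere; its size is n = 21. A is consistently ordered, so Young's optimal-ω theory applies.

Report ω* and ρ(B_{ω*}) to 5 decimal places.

ρ_J = max_k |cos(kπ/22)| = cos(π/22) = 0.98982
root = sin(π/22) = 0.142315  (since 1−cos² = sin²).
[ω*] 2 ÷ (1 + 0.142315) = 2 ÷ 1.142315 = 1.75083.
ρ_SOR = ω* − 1 = 1.75083 − 1 = 0.75083.

ω* = 1.75083, ρ_SOR = 0.75083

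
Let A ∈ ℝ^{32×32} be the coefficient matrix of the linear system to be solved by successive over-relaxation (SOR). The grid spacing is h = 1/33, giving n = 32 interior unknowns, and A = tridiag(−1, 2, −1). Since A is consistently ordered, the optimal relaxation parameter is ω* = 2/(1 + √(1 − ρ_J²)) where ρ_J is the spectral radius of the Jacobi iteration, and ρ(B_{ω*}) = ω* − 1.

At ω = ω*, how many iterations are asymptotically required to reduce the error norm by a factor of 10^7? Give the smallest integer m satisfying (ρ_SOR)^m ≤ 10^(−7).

m = 85

n=32: λ(B_J) = 1 − λ(A)/2 = cos(kπ/33); k=1 gives ρ_J = 0.9954719.
1 − cos²(π/33) = sin²(π/33) ⇒ √(1−ρ_J²) = sin(π/33) = 0.0950560.
ω* = 2/(1+0.0950560) = 1.8263906
[ρ_SOR] ω* − 1 = 0.8263906.
Need (0.8263906)^m ≤ 10^(−7): m ≥ 7·ln10/|ln 0.8263906| = 16.1181/0.190688 = 84.526 ⇒ m = 85.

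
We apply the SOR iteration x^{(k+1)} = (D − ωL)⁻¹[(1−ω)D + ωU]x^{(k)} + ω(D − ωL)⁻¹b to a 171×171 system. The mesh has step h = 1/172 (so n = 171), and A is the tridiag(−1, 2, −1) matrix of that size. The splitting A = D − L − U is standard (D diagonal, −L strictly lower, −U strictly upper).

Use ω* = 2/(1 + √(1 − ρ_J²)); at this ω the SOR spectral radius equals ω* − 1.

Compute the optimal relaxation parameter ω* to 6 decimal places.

ω* = 1.964127

[ρ_J] n=171: ρ(B_J) = cos(π/(n+1)) = cos(π/172) = 0.999833.
√(1−ρ_J²) simplifies to sin(π/172) = 0.0182641.
So ω* = 2/1.0182641 = 1.964127 (Young).
Hence ρ(B_{ω*}) = 1.964127 − 1 = 0.964127.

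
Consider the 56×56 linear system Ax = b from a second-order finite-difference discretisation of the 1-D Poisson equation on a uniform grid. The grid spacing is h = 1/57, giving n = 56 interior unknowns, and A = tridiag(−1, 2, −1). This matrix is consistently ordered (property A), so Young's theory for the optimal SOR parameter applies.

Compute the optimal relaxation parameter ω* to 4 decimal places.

ω* = 1.8956

spectrum of D⁻¹(L+U) = {cos(kπ/57) : 1≤k≤56}; ρ_J = cos(π/57) = 0.9985.
1 − cos²(π/57) = sin²(π/57) ⇒ √(1−ρ_J²) = sin(π/57) = 0.05509.
Young: ω* = 2/(1+√(1−ρ_J²)) = 2/(1+0.05509) = 2/1.05509 = 1.8956.
[ρ_SOR] ω* − 1 = 0.8956.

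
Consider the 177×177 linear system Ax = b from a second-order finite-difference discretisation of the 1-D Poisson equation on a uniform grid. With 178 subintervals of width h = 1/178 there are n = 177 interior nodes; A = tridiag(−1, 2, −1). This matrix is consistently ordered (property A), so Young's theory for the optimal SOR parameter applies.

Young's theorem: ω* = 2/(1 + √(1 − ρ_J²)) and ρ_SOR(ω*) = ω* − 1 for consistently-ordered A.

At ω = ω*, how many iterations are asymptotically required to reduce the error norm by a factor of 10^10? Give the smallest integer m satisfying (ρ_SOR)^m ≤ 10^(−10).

m = 653

n=177: λ(B_J) = 1 − λ(A)/2 = cos(kπ/178); k=1 gives ρ_J = 0.9998443.
√(1 − cos²(π/178)) = sin(π/178) ≈ 0.0176485.
[ω*] 2 ÷ (1 + 0.0176485) = 2 ÷ 1.0176485 = 1.9653151.
ρ_SOR = ω* − 1 = 1.9653151 − 1 = 0.9653151.
m ≥ 10·ln10 / (−ln 0.9653151) = 652.279; smallest integer m = 653.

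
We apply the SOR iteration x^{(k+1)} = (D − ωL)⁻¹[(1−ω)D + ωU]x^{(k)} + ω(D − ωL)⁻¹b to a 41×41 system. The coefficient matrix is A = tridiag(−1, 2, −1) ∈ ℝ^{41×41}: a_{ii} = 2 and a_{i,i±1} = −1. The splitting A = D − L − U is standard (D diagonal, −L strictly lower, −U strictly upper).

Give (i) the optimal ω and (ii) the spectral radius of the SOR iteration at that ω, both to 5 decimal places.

ω* = 1.86093, ρ_SOR = 0.86093

With n=41, ρ(Jacobi) = cos(π/42) = 0.99720.
root = sin(π/42) = 0.074730  (since 1−cos² = sin²).
ω* = 2/(1 + 0.074730) = 2/1.074730 = 1.86093.
and ρ(B_{ω*}) = 1.86093 − 1 = 0.86093.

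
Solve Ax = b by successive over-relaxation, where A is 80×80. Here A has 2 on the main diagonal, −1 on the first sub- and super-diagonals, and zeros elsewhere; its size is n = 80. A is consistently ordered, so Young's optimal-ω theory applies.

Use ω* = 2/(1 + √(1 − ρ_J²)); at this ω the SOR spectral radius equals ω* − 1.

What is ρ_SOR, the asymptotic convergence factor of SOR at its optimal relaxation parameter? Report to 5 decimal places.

ρ_SOR = 0.92534

n=80: λ(B_J) = 1 − λ(A)/2 = cos(kπ/81); k=1 gives ρ_J = 0.99925.
√(1−ρ_J²) = |sin(π/81)| = 0.038775
ω* = 2/(1 + 0.038775) = 2/1.038775 = 1.92534.
At ω = 1.92534 every |λ(B_ω)| = ω−1, so ρ_SOR = 0.92534.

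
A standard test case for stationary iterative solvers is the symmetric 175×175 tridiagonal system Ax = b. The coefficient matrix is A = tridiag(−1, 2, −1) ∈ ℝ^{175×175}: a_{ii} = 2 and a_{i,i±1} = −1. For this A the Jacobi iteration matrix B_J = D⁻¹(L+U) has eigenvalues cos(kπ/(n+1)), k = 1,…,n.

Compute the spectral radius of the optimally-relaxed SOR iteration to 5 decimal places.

ρ_J = max_k |cos(kπ/176)| = cos(π/176) = 0.99984
√(1 − cos²(π/176)) = sin(π/176) ≈ 0.017849.
ω* = 2/(1+0.017849) = 1.96493
[ρ_SOR] ω* − 1 = 0.96493.

ρ_SOR = 0.96493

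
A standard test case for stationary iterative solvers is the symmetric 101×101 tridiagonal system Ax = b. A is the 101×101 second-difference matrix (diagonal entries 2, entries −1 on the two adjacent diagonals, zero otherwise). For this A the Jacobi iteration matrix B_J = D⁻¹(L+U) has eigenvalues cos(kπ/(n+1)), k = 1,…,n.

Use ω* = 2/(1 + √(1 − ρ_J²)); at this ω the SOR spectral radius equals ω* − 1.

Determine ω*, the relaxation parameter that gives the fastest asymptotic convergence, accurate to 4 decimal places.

ω* = 1.9402

ρ_J = max_k |cos(kπ/102)| = cos(π/102) = 0.9995
root = sin(π/102) = 0.03080  (since 1−cos² = sin²).
ω* = 2/(1+0.03080) = 1.9402
ρ(B_{ω*}) = ω*−1 = 0.9402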